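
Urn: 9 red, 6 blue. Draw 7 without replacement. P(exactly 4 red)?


Hypergeometric: C(9,4)×C(6,3)/C(15,7)
= 126×20/6435 = 56/143

P(X=4) = 56/143 ≈ 39.16%


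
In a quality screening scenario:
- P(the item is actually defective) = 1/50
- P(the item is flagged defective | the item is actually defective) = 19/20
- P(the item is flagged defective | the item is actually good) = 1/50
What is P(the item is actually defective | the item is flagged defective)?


Using Bayes' theorem:
P(A|B) = P(B|A)·P(A) / P(B)

P(the item is flagged defective) = 19/20 × 1/50 + 1/50 × 49/50
= 19/1000 + 49/2500 = 193/5000

P(the item is actually defective|the item is flagged defective) = (19/1000) / (193/5000) = 95/193

P(the item is actually defective|the item is flagged defective) = 95/193 ≈ 49.22%


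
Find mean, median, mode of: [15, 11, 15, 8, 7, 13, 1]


Sorted: [1, 7, 8, 11, 13, 15, 15]
Mean = 70/7 = 10
Median = 11
Freq: {15: 2, 11: 1, 8: 1, 7: 1, 13: 1, 1: 1}
Mode: [15]

Mean=10, Median=11, Mode=15


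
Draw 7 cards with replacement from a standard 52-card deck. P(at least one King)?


P(not a King) = 48/52 = 12/13
P(none in 7 draws) = (12/13)^7 = 35831808/62748517
P(≥1 King) = 1 - 35831808/62748517 = 26916709/62748517

P = 26916709/62748517 ≈ 42.90%


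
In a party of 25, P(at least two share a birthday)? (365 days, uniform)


P(all different) = Π(365-i)/365 for i=0..24
= 0.431300
P(match) = 1 - 0.431300 = 0.568700

P ≈ 0.5687 ≈ 56.87%


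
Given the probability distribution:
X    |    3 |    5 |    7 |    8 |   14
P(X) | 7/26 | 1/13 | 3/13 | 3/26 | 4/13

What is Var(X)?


E[X] = 209/26
E[X²] = 2167/26
Var(X) = E[X²] - (E[X])² = 2167/26 - 43681/676 = 12661/676

Var(X) = 12661/676 ≈ 18.7293


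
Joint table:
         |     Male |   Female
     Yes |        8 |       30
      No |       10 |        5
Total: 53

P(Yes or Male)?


P(Yes∨Male) = P(Yes) + P(Male) - P(Yes∧Male)
= (38 + 18 - 8)/53 = 48/53

P = 48/53 ≈ 90.57%


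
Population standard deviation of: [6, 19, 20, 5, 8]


Mean = 58/5
  (6-58/5)²=784/25
  (19-58/5)²=1369/25
  (20-58/5)²=1764/25
  (5-58/5)²=1089/25
  (8-58/5)²=324/25
Σ(x-μ)² = 1066/5
σ² = (1066/5)/5 = 1066/25

σ = √(1066/25) ≈ 6.5299


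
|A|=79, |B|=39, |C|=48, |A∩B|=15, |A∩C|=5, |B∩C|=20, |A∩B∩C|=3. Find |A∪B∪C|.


|A∪B∪C| = 79+39+48-15-5-20+3 = 129

|A∪B∪C| = 129


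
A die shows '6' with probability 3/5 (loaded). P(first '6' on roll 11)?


Geometric: P(X=11) = (1-p)^(k-1)×p = (2/5)^10×3/5 = 3072/48828125

P(X=11) = 3072/48828125 ≈ 0.01%


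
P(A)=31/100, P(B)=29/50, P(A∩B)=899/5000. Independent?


P(A)×P(B) = 899/5000
P(A∩B) = 899/5000
Equal ✓ → Independent

Yes, independent


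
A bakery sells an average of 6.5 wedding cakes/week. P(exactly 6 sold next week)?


Poisson(λ=6.5): P(X=6) = e^(-λ)×λ^k/k!
= e^(-6.5) × 6.5^6 / 6!
≈ 0.001503439193 × 75418.890625 / 720 ≈ 0.157483

P(X=6) ≈ 0.157483 ≈ 15.75%


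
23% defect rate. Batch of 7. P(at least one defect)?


P(all good) = (77/100)^7 = 16048523266853/100000000000000
P(≥1 defect) = 83951476733147/100000000000000

P = 83951476733147/100000000000000 ≈ 83.95%


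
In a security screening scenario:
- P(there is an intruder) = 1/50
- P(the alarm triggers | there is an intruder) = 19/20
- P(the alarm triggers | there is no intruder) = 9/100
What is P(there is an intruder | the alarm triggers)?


Using Bayes' theorem:
P(A|B) = P(B|A)·P(A) / P(B)

P(the alarm triggers) = 19/20 × 1/50 + 9/100 × 49/50
= 19/1000 + 441/5000 = 67/625

P(there is an intruder|the alarm triggers) = (19/1000) / (67/625) = 95/536

P(there is an intruder|the alarm triggers) = 95/536 ≈ 17.72%


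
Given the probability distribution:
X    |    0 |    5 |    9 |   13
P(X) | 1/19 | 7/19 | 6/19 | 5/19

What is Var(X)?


E[X] = 154/19
E[X²] = 1506/19
Var(X) = E[X²] - (E[X])² = 1506/19 - 23716/361 = 4898/361

Var(X) = 4898/361 ≈ 13.5679


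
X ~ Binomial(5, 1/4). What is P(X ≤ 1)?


P(X ≤ 1) = Σ P(X=i) for i=0..1
P(X=0) = 243/1024
P(X=1) = 405/1024
Sum = 81/128

P(X ≤ 1) = 81/128 ≈ 63.28%


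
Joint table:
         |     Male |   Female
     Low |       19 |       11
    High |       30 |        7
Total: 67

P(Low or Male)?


P(Low∨Male) = P(Low) + P(Male) - P(Low∧Male)
= (30 + 49 - 19)/67 = 60/67

P = 60/67 ≈ 89.55%


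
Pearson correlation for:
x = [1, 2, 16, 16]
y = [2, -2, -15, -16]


n=4, Σx=35, Σy=-31, Σxy=-498, Σx²=517, Σy²=489
r = (4×(-498) - 35×(-31))/√((4×517 - 35²)(4×489 - (-31)²))
= -907/√(843×995) = -907/√838785 ≈ -907/915.8521 ≈ -0.9903

r ≈ -0.9903


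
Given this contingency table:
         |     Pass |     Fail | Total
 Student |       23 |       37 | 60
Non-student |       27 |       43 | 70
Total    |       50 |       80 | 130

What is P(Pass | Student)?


P(Pass | Student) = 23/(23+37) = 23/60

P(Pass|Student) = 23/60 ≈ 38.33%


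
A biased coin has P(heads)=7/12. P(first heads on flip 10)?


Geometric: P(X=10) = (1-p)^(k-1)×p = (5/12)^9×7/12 = 13671875/61917364224

P(X=10) = 13671875/61917364224 ≈ 0.02%


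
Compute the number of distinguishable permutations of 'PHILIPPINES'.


Letters: 11, freq: {'P': 3, 'H': 1, 'I': 3, 'L': 1, 'N': 1, 'E': 1, 'S': 1}
11!/(3!×1!×3!×1!×1!×1!×1!) = 39916800/36 = 1108800

1108800


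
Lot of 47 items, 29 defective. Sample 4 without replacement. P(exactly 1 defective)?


Hypergeometric: C(29,1)×C(18,3)/C(47,4)
= 29×816/178365 = 7888/59455

P(X=1) = 7888/59455 ≈ 13.27%


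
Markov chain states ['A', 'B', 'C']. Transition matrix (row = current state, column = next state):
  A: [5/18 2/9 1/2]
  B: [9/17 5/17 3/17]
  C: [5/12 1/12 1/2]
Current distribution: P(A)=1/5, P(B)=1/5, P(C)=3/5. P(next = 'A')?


P(next=A) = Σᵢ P(now=i)×P(i→A)
= 1/5×5/18 + 1/5×9/17 + 3/5×5/12
= 1/18 + 9/85 + 1/4 = 1259/3060

P = 1259/3060 ≈ 0.4114


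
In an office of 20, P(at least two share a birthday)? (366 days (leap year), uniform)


P(all different) = Π(366-i)/366 for i=0..19
= 0.589430
P(match) = 1 - 0.589430 = 0.410570

P ≈ 0.4106 ≈ 41.06%


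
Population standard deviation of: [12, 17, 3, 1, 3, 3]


Mean = 39/6 = 13/2
  (12-13/2)²=121/4
  (17-13/2)²=441/4
  (3-13/2)²=49/4
  (1-13/2)²=121/4
  (3-13/2)²=49/4
  (3-13/2)²=49/4
Σ(x-μ)² = 415/2
σ² = (415/2)/6 = 415/12

σ = √(415/12) ≈ 5.8808


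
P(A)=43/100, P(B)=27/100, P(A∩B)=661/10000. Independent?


P(A)×P(B) = 1161/10000
P(A∩B) = 661/10000
Not equal → NOT independent

No, not independent


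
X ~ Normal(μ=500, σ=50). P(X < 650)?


z = (650-500)/50 = 3.0
P(Z < 3.0) = 0.9987

P(X < 650) ≈ 0.9987


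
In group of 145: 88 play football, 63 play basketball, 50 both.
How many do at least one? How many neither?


|A∪B| = 88+63-50 = 101
Neither = 145-101 = 44

At least one: 101; Neither: 44


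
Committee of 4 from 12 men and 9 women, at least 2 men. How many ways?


Count by #men:
  2M,2W: C(12,2)×C(9,2)=2376
  3M,1W: C(12,3)×C(9,1)=1980
  4M,0W: C(12,4)×C(9,0)=495
Total = 4851

4851


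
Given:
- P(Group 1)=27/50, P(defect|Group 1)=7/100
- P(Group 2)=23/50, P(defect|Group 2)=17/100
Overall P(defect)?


P(B) = Σ P(B|Aᵢ)×P(Aᵢ)
  7/100×27/50 = 189/5000
  17/100×23/50 = 391/5000
Sum = 29/250

P(defect) = 29/250 ≈ 11.60%


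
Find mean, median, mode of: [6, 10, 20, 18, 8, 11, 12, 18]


Sorted: [6, 8, 10, 11, 12, 18, 18, 20]
Mean = 103/8
Median = 23/2
Freq: {6: 1, 10: 1, 20: 1, 18: 2, 8: 1, 11: 1, 12: 1}
Mode: [18]

Mean=103/8, Median=23/2, Mode=18


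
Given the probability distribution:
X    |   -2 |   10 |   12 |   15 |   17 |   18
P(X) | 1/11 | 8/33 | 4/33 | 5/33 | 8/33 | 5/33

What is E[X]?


E[X] = Σ x·P(X=x)
= (-2)×(1/11) + (10)×(8/33) + (12)×(4/33) + (15)×(5/33) + (17)×(8/33) + (18)×(5/33)
= 141/11

E[X] = 141/11


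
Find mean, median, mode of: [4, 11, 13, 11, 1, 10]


Sorted: [1, 4, 10, 11, 11, 13]
Mean = 50/6 = 25/3
Median = 21/2
Freq: {4: 1, 11: 2, 13: 1, 1: 1, 10: 1}
Mode: [11]

Mean=25/3, Median=21/2, Mode=11


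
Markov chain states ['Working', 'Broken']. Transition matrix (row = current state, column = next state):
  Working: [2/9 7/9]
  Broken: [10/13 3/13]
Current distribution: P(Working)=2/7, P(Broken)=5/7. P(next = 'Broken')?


P(next=Broken) = Σᵢ P(now=i)×P(i→Broken)
= 2/7×7/9 + 5/7×3/13
= 2/9 + 15/91 = 317/819

P = 317/819 ≈ 0.3871


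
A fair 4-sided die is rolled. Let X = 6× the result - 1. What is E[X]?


E[die] = (1+4)/2 = 5/2
E[X] = 6×5/2 - 1 = 14

E[X] = 14


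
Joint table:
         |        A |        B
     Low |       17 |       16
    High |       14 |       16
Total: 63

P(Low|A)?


P(Low|A) = 17/(17+14) = 17/31

P = 17/31 ≈ 54.84%


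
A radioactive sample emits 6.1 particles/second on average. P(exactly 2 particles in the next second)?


Poisson(λ=6.1): P(X=2) = e^(-λ)×λ^k/k!
= e^(-6.1) × 6.1^2 / 2!
≈ 0.002242867719 × 37.21 / 2 ≈ 0.041729

P(X=2) ≈ 0.041729 ≈ 4.17%


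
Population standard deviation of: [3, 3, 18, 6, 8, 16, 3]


Mean = 57/7
  (3-57/7)²=1296/49
  (3-57/7)²=1296/49
  (18-57/7)²=4761/49
  (6-57/7)²=225/49
  (8-57/7)²=1/49
  (16-57/7)²=3025/49
  (3-57/7)²=1296/49
Σ(x-μ)² = 1700/7
σ² = (1700/7)/7 = 1700/49

σ = √(1700/49) ≈ 5.8902


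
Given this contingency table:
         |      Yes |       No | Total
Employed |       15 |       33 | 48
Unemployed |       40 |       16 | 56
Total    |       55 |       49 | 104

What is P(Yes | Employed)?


P(Yes | Employed) = 15/(15+33) = 15/48 = 5/16

P(Yes|Employed) = 5/16 ≈ 31.25%


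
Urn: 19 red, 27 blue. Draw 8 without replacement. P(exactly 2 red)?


Hypergeometric: C(19,2)×C(27,6)/C(46,8)
= 171×296010/260932815 = 342/1763

P(X=2) = 342/1763 ≈ 19.40%


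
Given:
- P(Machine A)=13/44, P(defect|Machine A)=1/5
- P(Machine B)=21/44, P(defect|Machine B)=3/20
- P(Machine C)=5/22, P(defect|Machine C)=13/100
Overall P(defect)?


P(B) = Σ P(B|Aᵢ)×P(Aᵢ)
  1/5×13/44 = 13/220
  3/20×21/44 = 63/880
  13/100×5/22 = 13/440
Sum = 141/880

P(defect) = 141/880 ≈ 16.02%


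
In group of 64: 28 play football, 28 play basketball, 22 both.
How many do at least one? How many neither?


|A∪B| = 28+28-22 = 34
Neither = 64-34 = 30

At least one: 34; Neither: 30


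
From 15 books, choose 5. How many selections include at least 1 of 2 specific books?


Complement: C(15,5) - C(13,5) = 3003 - 1287 = 1716

1716


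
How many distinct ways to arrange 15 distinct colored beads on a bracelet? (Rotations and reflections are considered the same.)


Free circular arrangements: rotations and reflections both identified.
(n-1)!/2 = 14!/2 = 87178291200/2 = 43589145600

43589145600


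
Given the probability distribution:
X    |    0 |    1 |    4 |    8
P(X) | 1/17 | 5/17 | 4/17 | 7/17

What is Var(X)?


E[X] = 77/17
E[X²] = 517/17
Var(X) = E[X²] - (E[X])² = 517/17 - 5929/289 = 2860/289

Var(X) = 2860/289 ≈ 9.8962


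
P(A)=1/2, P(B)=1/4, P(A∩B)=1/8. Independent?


P(A)×P(B) = 1/8
P(A∩B) = 1/8
Equal ✓ → Independent

Yes, independent


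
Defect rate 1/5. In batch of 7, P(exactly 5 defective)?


Binomial: P(X=5) = C(7,5)×p^5×(1-p)^2
= 21 × 1/3125 × 16/25 = 336/78125

P(X=5) = 336/78125 ≈ 0.43%


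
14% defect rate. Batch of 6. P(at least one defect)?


P(all good) = (43/50)^6 = 6321363049/15625000000
P(≥1 defect) = 9303636951/15625000000

P = 9303636951/15625000000 ≈ 59.54%


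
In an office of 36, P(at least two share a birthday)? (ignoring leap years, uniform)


P(all different) = Π(365-i)/365 for i=0..35
= 0.167818
P(match) = 1 - 0.167818 = 0.832182

P ≈ 0.8322 ≈ 83.22%


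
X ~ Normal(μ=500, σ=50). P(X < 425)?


z = (425-500)/50 = -1.5
P(Z < -1.5) = 0.0668

P(X < 425) ≈ 0.0668


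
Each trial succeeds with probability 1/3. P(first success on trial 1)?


Geometric: P(X=1) = (1-p)^(k-1)×p = (2/3)^0×1/3 = 1/3

P(X=1) = 1/3 ≈ 33.33%


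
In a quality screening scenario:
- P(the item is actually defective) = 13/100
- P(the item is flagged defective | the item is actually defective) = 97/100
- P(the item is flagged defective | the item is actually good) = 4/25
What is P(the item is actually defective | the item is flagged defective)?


Using Bayes' theorem:
P(A|B) = P(B|A)·P(A) / P(B)

P(the item is flagged defective) = 97/100 × 13/100 + 4/25 × 87/100
= 1261/10000 + 87/625 = 2653/10000

P(the item is actually defective|the item is flagged defective) = (1261/10000) / (2653/10000) = 1261/2653

P(the item is actually defective|the item is flagged defective) = 1261/2653 ≈ 47.53%


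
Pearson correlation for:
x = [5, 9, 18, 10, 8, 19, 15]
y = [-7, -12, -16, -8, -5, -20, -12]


n=7, Σx=84, Σy=-80, Σxy=-1111, Σx²=1180, Σy²=1082
r = (7×(-1111) - 84×(-80))/√((7×1180 - 84²)(7×1082 - (-80)²))
= -1057/√(1204×1174) = -1057/√1413496 ≈ -1057/1188.9054 ≈ -0.8891

r ≈ -0.8891


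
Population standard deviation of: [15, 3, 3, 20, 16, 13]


Mean = 70/6 = 35/3
  (15-35/3)²=100/9
  (3-35/3)²=676/9
  (3-35/3)²=676/9
  (20-35/3)²=625/9
  (16-35/3)²=169/9
  (13-35/3)²=16/9
Σ(x-μ)² = 754/3
σ² = (754/3)/6 = 377/9

σ = √(377/9) ≈ 6.4722


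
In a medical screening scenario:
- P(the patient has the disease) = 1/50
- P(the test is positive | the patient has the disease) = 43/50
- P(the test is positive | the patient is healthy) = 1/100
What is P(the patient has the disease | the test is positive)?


Using Bayes' theorem:
P(A|B) = P(B|A)·P(A) / P(B)

P(the test is positive) = 43/50 × 1/50 + 1/100 × 49/50
= 43/2500 + 49/5000 = 27/1000

P(the patient has the disease|the test is positive) = (43/2500) / (27/1000) = 86/135

P(the patient has the disease|the test is positive) = 86/135 ≈ 63.70%


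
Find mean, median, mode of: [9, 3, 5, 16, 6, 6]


Sorted: [3, 5, 6, 6, 9, 16]
Mean = 45/6 = 15/2
Median = 6
Freq: {9: 1, 3: 1, 5: 1, 16: 1, 6: 2}
Mode: [6]

Mean=15/2, Median=6, Mode=6


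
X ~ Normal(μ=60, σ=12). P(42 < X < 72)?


z₁=(42-60)/12=-1.5, z₂=(72-60)/12=1.0
P = Φ(1.0) - Φ(-1.5) = 0.841345 - 0.066807 = 0.774538 ≈ 0.7745

P(42 < X < 72) ≈ 0.7745


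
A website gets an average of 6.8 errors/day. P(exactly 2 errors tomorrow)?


Poisson(λ=6.8): P(X=2) = e^(-λ)×λ^k/k!
= e^(-6.8) × 6.8^2 / 2!
≈ 0.001113775148 × 46.24 / 2 ≈ 0.025750

P(X=2) ≈ 0.025750 ≈ 2.58%


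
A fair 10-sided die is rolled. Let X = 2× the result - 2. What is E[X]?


E[die] = (1+10)/2 = 11/2
E[X] = 2×11/2 - 2 = 9

E[X] = 9


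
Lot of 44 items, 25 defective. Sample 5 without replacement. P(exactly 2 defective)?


Hypergeometric: C(25,2)×C(19,3)/C(44,5)
= 300×969/1086008 = 72675/271502

P(X=2) = 72675/271502 ≈ 26.77%


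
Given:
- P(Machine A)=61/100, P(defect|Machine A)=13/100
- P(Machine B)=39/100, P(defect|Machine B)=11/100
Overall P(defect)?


P(B) = Σ P(B|Aᵢ)×P(Aᵢ)
  13/100×61/100 = 793/10000
  11/100×39/100 = 429/10000
Sum = 611/5000

P(defect) = 611/5000 ≈ 12.22%


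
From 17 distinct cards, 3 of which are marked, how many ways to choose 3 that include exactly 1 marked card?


Choose 1 of the 3 marked cards and 2 of the other 14 cards:
C(3,1)×C(14,2) = 3×91 = 273

273


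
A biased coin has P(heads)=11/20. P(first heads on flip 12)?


Geometric: P(X=12) = (1-p)^(k-1)×p = (9/20)^11×11/20 = 345191655699/4096000000000000

P(X=12) = 345191655699/4096000000000000 ≈ 0.01%


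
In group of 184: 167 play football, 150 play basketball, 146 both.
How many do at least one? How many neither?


|A∪B| = 167+150-146 = 171
Neither = 184-171 = 13

At least one: 171; Neither: 13


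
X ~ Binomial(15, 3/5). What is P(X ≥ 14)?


P(X ≥ 14) = Σ P(X=i) for i=14..15
P(X=14) = 28697814/6103515625
P(X=15) = 14348907/30517578125
Sum = 157837977/30517578125

P(X ≥ 14) = 157837977/30517578125 ≈ 0.52%


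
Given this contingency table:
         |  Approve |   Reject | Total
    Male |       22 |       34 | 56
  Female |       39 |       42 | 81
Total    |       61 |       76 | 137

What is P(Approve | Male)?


P(Approve | Male) = 22/(22+34) = 22/56 = 11/28

P(Approve|Male) = 11/28 ≈ 39.29%


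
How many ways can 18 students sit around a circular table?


Circular arrangements of 18 distinct objects: fix one position to break rotational symmetry.
(n-1)! = 17! = 355687428096000

355687428096000


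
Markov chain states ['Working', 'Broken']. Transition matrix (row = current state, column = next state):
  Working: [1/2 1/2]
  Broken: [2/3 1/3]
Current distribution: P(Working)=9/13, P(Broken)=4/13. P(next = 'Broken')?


P(next=Broken) = Σᵢ P(now=i)×P(i→Broken)
= 9/13×1/2 + 4/13×1/3
= 9/26 + 4/39 = 35/78

P = 35/78 ≈ 0.4487


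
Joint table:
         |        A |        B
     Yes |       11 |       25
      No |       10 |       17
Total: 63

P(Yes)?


P(Yes) = (11+25)/63 = 36/63 = 4/7

P(Yes) = 4/7 ≈ 57.14%


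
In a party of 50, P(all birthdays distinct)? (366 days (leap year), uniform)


P(all different) = Π(366-i)/366 for i=0..49
= (366/366)×(365/366)×...×(317/366)
= 0.029927

P ≈ 0.0299 ≈ 2.99%


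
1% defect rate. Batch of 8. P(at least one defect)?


P(all good) = (99/100)^8 = 9227446944279201/10000000000000000
P(≥1 defect) = 772553055720799/10000000000000000

P = 772553055720799/10000000000000000 ≈ 7.73%


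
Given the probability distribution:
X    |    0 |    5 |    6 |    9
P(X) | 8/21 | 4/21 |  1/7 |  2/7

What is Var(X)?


E[X] = 92/21
E[X²] = 694/21
Var(X) = E[X²] - (E[X])² = 694/21 - 8464/441 = 6110/441

Var(X) = 6110/441 ≈ 13.8549


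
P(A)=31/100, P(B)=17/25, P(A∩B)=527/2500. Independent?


P(A)×P(B) = 527/2500
P(A∩B) = 527/2500
Equal ✓ → Independent

Yes, independent


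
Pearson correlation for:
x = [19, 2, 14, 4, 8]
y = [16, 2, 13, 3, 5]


n=5, Σx=47, Σy=39, Σxy=542, Σx²=641, Σy²=463
r = (5×542 - 47×39)/√((5×641 - 47²)(5×463 - 39²))
= 877/√(996×794) = 877/√790824 ≈ 877/889.2829 ≈ 0.9862

r ≈ 0.9862


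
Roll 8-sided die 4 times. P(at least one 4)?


P(no 4)^4 = (7/8)^4 = 2401/4096
P(≥1) = 1 - 2401/4096 = 1695/4096

P = 1695/4096 ≈ 41.38%


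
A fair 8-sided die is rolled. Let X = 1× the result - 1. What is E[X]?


E[die] = (1+8)/2 = 9/2
E[X] = 1×9/2 - 1 = 7/2

E[X] = 7/2


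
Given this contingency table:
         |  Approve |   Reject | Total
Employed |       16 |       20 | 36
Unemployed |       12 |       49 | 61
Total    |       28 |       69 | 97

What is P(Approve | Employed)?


P(Approve | Employed) = 16/(16+20) = 16/36 = 4/9

P(Approve|Employed) = 4/9 ≈ 44.44%


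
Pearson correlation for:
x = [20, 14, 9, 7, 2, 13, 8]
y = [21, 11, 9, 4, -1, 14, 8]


n=7, Σx=73, Σy=66, Σxy=927, Σx²=963, Σy²=920
r = (7×927 - 73×66)/√((7×963 - 73²)(7×920 - 66²))
= 1671/√(1412×2084) = 1671/√2942608 ≈ 1671/1715.4032 ≈ 0.9741

r ≈ 0.9741


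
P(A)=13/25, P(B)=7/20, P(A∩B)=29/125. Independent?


P(A)×P(B) = 91/500
P(A∩B) = 29/125
Not equal → NOT independent

No, not independent


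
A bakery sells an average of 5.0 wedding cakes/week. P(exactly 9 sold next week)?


Poisson(λ=5.0): P(X=9) = e^(-λ)×λ^k/k!
= e^(-5.0) × 5.0^9 / 9!
≈ 0.006737946999 × 1953125 / 362880 ≈ 0.036266

P(X=9) ≈ 0.036266 ≈ 3.63%


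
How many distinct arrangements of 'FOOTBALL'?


Letters: 8, freq: {'F': 1, 'O': 2, 'T': 1, 'B': 1, 'A': 1, 'L': 2}
8!/(1!×2!×1!×1!×1!×2!) = 40320/4 = 10080

10080


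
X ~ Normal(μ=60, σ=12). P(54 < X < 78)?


z₁=(54-60)/12=-0.5, z₂=(78-60)/12=1.5
P = Φ(1.5) - Φ(-0.5) = 0.933193 - 0.308538 = 0.624655 ≈ 0.6247

P(54 < X < 78) ≈ 0.6247


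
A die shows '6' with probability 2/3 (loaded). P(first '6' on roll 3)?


Geometric: P(X=3) = (1-p)^(k-1)×p = (1/3)^2×2/3 = 2/27

P(X=3) = 2/27 ≈ 7.41%


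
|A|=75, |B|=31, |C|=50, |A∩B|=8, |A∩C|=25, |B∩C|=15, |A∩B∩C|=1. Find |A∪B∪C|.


|A∪B∪C| = 75+31+50-8-25-15+1 = 109

|A∪B∪C| = 109


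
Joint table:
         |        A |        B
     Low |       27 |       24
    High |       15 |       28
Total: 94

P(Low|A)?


P(Low|A) = 27/(27+15) = 27/42 = 9/14

P = 9/14 ≈ 64.29%


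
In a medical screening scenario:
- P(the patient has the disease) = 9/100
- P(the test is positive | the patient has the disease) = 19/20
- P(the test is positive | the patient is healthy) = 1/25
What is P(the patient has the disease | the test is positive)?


Using Bayes' theorem:
P(A|B) = P(B|A)·P(A) / P(B)

P(the test is positive) = 19/20 × 9/100 + 1/25 × 91/100
= 171/2000 + 91/2500 = 1219/10000

P(the patient has the disease|the test is positive) = (171/2000) / (1219/10000) = 855/1219

P(the patient has the disease|the test is positive) = 855/1219 ≈ 70.14%


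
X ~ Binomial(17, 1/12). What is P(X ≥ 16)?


P(X ≥ 16) = Σ P(X=i) for i=16..17
P(X=16) = 187/2218611106740436992
P(X=17) = 1/2218611106740436992
Sum = 47/554652776685109248

P(X ≥ 16) = 47/554652776685109248 ≈ 0.00%


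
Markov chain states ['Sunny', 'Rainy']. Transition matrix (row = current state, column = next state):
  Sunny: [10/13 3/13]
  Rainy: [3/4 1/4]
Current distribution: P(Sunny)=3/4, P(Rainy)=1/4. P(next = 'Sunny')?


P(next=Sunny) = Σᵢ P(now=i)×P(i→Sunny)
= 3/4×10/13 + 1/4×3/4
= 15/26 + 3/16 = 159/208

P = 159/208 ≈ 0.7644


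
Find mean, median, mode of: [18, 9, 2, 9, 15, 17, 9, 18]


Sorted: [2, 9, 9, 9, 15, 17, 18, 18]
Mean = 97/8
Median = 12
Freq: {18: 2, 9: 3, 2: 1, 15: 1, 17: 1}
Mode: [9]

Mean=97/8, Median=12, Mode=9


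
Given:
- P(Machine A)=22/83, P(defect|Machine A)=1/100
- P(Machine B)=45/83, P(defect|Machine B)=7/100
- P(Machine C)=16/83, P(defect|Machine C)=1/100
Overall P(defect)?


P(B) = Σ P(B|Aᵢ)×P(Aᵢ)
  1/100×22/83 = 11/4150
  7/100×45/83 = 63/1660
  1/100×16/83 = 4/2075
Sum = 353/8300

P(defect) = 353/8300 ≈ 4.25%


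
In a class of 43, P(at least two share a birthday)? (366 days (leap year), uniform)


P(all different) = Π(366-i)/366 for i=0..42
= 0.076637
P(match) = 1 - 0.076637 = 0.923363

P ≈ 0.9234 ≈ 92.34%


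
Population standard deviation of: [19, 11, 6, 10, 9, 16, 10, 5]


Mean = 86/8 = 43/4
  (19-43/4)²=1089/16
  (11-43/4)²=1/16
  (6-43/4)²=361/16
  (10-43/4)²=9/16
  (9-43/4)²=49/16
  (16-43/4)²=441/16
  (10-43/4)²=9/16
  (5-43/4)²=529/16
Σ(x-μ)² = 311/2
σ² = (311/2)/8 = 311/16

σ = √(311/16) ≈ 4.4088


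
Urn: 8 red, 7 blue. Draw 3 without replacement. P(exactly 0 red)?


Hypergeometric: C(8,0)×C(7,3)/C(15,3)
= 1×35/455 = 1/13

P(X=0) = 1/13 ≈ 7.69%


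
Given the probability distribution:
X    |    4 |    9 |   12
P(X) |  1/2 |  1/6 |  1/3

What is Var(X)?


E[X] = 15/2
E[X²] = 139/2
Var(X) = E[X²] - (E[X])² = 139/2 - 225/4 = 53/4

Var(X) = 53/4 ≈ 13.2500


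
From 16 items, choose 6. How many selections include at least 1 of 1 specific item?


Complement: C(16,6) - C(15,6) = 8008 - 5005 = 3003

3003


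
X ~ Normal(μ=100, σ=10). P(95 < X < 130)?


z₁=(95-100)/10=-0.5, z₂=(130-100)/10=3.0
P = Φ(3.0) - Φ(-0.5) = 0.998650 - 0.308538 = 0.690112 ≈ 0.6901

P(95 < X < 130) ≈ 0.6901


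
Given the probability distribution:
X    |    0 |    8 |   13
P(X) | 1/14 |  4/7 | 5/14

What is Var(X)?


E[X] = 129/14
E[X²] = 1357/14
Var(X) = E[X²] - (E[X])² = 1357/14 - 16641/196 = 2357/196

Var(X) = 2357/196 ≈ 12.0255


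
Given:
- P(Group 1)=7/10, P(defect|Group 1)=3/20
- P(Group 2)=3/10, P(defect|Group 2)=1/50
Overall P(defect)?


P(B) = Σ P(B|Aᵢ)×P(Aᵢ)
  3/20×7/10 = 21/200
  1/50×3/10 = 3/500
Sum = 111/1000

P(defect) = 111/1000 ≈ 11.10%


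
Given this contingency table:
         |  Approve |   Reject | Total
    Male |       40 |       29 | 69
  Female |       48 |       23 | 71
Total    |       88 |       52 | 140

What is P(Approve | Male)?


P(Approve | Male) = 40/(40+29) = 40/69

P(Approve|Male) = 40/69 ≈ 57.97%


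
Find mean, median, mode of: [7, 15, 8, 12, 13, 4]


Sorted: [4, 7, 8, 12, 13, 15]
Mean = 59/6
Median = 10
Freq: {7: 1, 15: 1, 8: 1, 12: 1, 13: 1, 4: 1}
Mode: No mode

Mean=59/6, Median=10, Mode=No mode


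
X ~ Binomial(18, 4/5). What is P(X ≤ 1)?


P(X ≤ 1) = Σ P(X=i) for i=0..1
P(X=0) = 1/3814697265625
P(X=1) = 72/3814697265625
Sum = 73/3814697265625

P(X ≤ 1) = 73/3814697265625 ≈ 0.00%


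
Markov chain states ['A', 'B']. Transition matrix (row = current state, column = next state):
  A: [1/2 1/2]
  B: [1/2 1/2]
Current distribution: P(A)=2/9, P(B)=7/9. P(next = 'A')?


P(next=A) = Σᵢ P(now=i)×P(i→A)
= 2/9×1/2 + 7/9×1/2
= 1/9 + 7/18 = 1/2

P = 1/2 ≈ 0.5000


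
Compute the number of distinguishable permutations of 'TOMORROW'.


Letters: 8, freq: {'T': 1, 'O': 3, 'M': 1, 'R': 2, 'W': 1}
8!/(1!×3!×1!×2!×1!) = 40320/12 = 3360

3360


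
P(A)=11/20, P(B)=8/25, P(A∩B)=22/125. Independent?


P(A)×P(B) = 22/125
P(A∩B) = 22/125
Equal ✓ → Independent

Yes, independent


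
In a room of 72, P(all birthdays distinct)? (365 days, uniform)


P(all different) = Π(365-i)/365 for i=0..71
= (365/365)×(364/365)×...×(294/365)
= 0.000547

P ≈ 0.0005 ≈ 0.05%


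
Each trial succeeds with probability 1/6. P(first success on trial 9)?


Geometric: P(X=9) = (1-p)^(k-1)×p = (5/6)^8×1/6 = 390625/10077696

P(X=9) = 390625/10077696 ≈ 3.88%


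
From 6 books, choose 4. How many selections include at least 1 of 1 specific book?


Complement: C(6,4) - C(5,4) = 15 - 5 = 10

10


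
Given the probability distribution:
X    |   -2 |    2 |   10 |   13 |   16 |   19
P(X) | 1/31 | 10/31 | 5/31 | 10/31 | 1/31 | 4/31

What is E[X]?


E[X] = Σ x·P(X=x)
= (-2)×(1/31) + (2)×(10/31) + (10)×(5/31) + (13)×(10/31) + (16)×(1/31) + (19)×(4/31)
= 290/31

E[X] = 290/31


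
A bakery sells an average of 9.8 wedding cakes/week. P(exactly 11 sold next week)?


Poisson(λ=9.8): P(X=11) = e^(-λ)×λ^k/k!
= e^(-9.8) × 9.8^11 / 11!
≈ 5.545159943e-05 × 80073135075 / 39916800 ≈ 0.111236

P(X=11) ≈ 0.111236 ≈ 11.12%


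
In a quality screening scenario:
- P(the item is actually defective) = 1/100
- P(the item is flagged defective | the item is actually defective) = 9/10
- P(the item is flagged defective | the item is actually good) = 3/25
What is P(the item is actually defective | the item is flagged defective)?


Using Bayes' theorem:
P(A|B) = P(B|A)·P(A) / P(B)

P(the item is flagged defective) = 9/10 × 1/100 + 3/25 × 99/100
= 9/1000 + 297/2500 = 639/5000

P(the item is actually defective|the item is flagged defective) = (9/1000) / (639/5000) = 5/71

P(the item is actually defective|the item is flagged defective) = 5/71 ≈ 7.04%


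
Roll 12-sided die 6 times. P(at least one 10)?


P(no 10)^6 = (11/12)^6 = 1771561/2985984
P(≥1) = 1 - 1771561/2985984 = 1214423/2985984

P = 1214423/2985984 ≈ 40.67%


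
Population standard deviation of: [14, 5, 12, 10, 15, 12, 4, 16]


Mean = 88/8 = 11
  (14-11)²=9
  (5-11)²=36
  (12-11)²=1
  (10-11)²=1
  (15-11)²=16
  (12-11)²=1
  (4-11)²=49
  (16-11)²=25
Σ(x-μ)² = 138
σ² = 138/8 = 69/4

σ = √(69/4) ≈ 4.1533


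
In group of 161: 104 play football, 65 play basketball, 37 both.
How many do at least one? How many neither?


|A∪B| = 104+65-37 = 132
Neither = 161-132 = 29

At least one: 132; Neither: 29


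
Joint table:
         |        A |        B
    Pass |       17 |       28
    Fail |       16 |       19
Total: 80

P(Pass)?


P(Pass) = (17+28)/80 = 45/80 = 9/16

P(Pass) = 9/16 ≈ 56.25%


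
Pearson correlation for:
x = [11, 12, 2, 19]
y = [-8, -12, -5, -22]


n=4, Σx=44, Σy=-47, Σxy=-660, Σx²=630, Σy²=717
r = (4×(-660) - 44×(-47))/√((4×630 - 44²)(4×717 - (-47)²))
= -572/√(584×659) = -572/√384856 ≈ -572/620.3676 ≈ -0.9220

r ≈ -0.9220


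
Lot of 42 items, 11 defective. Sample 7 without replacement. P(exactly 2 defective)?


Hypergeometric: C(11,2)×C(31,5)/C(42,7)
= 55×169911/26978328 = 1038345/2997592

P(X=2) = 1038345/2997592 ≈ 34.64%


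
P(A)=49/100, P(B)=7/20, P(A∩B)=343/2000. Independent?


P(A)×P(B) = 343/2000
P(A∩B) = 343/2000
Equal ✓ → Independent

Yes, independent


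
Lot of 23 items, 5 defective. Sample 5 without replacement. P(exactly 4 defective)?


Hypergeometric: C(5,4)×C(18,1)/C(23,5)
= 5×18/33649 = 90/33649

P(X=4) = 90/33649 ≈ 0.27%


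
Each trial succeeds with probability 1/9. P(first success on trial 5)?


Geometric: P(X=5) = (1-p)^(k-1)×p = (8/9)^4×1/9 = 4096/59049

P(X=5) = 4096/59049 ≈ 6.94%


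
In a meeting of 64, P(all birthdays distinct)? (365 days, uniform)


P(all different) = Π(365-i)/365 for i=0..63
= (365/365)×(364/365)×...×(302/365)
= 0.002810

P ≈ 0.0028 ≈ 0.28%


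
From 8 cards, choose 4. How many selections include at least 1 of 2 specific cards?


Complement: C(8,4) - C(6,4) = 70 - 15 = 55

55


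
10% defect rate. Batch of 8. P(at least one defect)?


P(all good) = (9/10)^8 = 43046721/100000000
P(≥1 defect) = 56953279/100000000

P = 56953279/100000000 ≈ 56.95%


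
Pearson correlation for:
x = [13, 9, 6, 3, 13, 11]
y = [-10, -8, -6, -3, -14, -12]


n=6, Σx=55, Σy=-53, Σxy=-561, Σx²=585, Σy²=549
r = (6×(-561) - 55×(-53))/√((6×585 - 55²)(6×549 - (-53)²))
= -451/√(485×485) = -451/√235225 ≈ -451/485.0000 ≈ -0.9299

r ≈ -0.9299


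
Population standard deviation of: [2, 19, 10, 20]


Mean = 51/4
  (2-51/4)²=1849/16
  (19-51/4)²=625/16
  (10-51/4)²=121/16
  (20-51/4)²=841/16
Σ(x-μ)² = 859/4
σ² = (859/4)/4 = 859/16

σ = √(859/16) ≈ 7.3272


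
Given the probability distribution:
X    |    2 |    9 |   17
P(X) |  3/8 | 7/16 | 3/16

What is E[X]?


E[X] = Σ x·P(X=x)
= (2)×(3/8) + (9)×(7/16) + (17)×(3/16)
= 63/8

E[X] = 63/8


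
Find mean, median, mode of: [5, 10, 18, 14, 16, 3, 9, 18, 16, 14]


Sorted: [3, 5, 9, 10, 14, 14, 16, 16, 18, 18]
Mean = 123/10
Median = 14
Freq: {5: 1, 10: 1, 18: 2, 14: 2, 16: 2, 3: 1, 9: 1}
Mode: [14, 16, 18]

Mean=123/10, Median=14, Mode=[14, 16, 18]


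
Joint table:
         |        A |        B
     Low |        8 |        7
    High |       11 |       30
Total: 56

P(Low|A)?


P(Low|A) = 8/(8+11) = 8/19

P = 8/19 ≈ 42.11%


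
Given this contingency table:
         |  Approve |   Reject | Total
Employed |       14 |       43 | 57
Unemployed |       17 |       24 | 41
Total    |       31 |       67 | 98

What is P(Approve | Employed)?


P(Approve | Employed) = 14/(14+43) = 14/57

P(Approve|Employed) = 14/57 ≈ 24.56%


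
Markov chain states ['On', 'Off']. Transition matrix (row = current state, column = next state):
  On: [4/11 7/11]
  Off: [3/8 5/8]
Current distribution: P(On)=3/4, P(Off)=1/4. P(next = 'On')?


P(next=On) = Σᵢ P(now=i)×P(i→On)
= 3/4×4/11 + 1/4×3/8
= 3/11 + 3/32 = 129/352

P = 129/352 ≈ 0.3665


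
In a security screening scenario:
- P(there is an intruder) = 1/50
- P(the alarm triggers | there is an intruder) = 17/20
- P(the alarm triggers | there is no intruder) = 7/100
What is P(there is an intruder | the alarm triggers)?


Using Bayes' theorem:
P(A|B) = P(B|A)·P(A) / P(B)

P(the alarm triggers) = 17/20 × 1/50 + 7/100 × 49/50
= 17/1000 + 343/5000 = 107/1250

P(there is an intruder|the alarm triggers) = (17/1000) / (107/1250) = 85/428

P(there is an intruder|the alarm triggers) = 85/428 ≈ 19.86%


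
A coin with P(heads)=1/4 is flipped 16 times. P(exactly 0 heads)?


Binomial: P(X=0) = C(16,0)×p^0×(1-p)^16
= 1 × 1 × 43046721/4294967296 = 43046721/4294967296

P(X=0) = 43046721/4294967296 ≈ 1.00%


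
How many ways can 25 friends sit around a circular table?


Circular arrangements of 25 distinct objects: fix one position to break rotational symmetry.
(n-1)! = 24! = 620448401733239439360000

620448401733239439360000


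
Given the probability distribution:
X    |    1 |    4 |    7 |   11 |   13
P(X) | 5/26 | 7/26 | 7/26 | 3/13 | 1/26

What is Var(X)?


E[X] = 161/26
E[X²] = 1355/26
Var(X) = E[X²] - (E[X])² = 1355/26 - 25921/676 = 9309/676

Var(X) = 9309/676 ≈ 13.7707


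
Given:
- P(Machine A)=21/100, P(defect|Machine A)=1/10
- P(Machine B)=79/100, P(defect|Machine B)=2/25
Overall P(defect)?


P(B) = Σ P(B|Aᵢ)×P(Aᵢ)
  1/10×21/100 = 21/1000
  2/25×79/100 = 79/1250
Sum = 421/5000

P(defect) = 421/5000 ≈ 8.42%


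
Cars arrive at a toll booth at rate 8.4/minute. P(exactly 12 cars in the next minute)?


Poisson(λ=8.4): P(X=12) = e^(-λ)×λ^k/k!
= e^(-8.4) × 8.4^12 / 12!
≈ 0.0002248673242 × 123410307017 / 479001600 ≈ 0.057935

P(X=12) ≈ 0.057935 ≈ 5.79%


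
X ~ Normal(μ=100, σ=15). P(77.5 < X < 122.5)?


z₁=(77.5-100)/15=-1.5, z₂=(122.5-100)/15=1.5
P = Φ(1.5) - Φ(-1.5) = 0.933193 - 0.066807 = 0.866386 ≈ 0.8664

P(77.5 < X < 122.5) ≈ 0.8664


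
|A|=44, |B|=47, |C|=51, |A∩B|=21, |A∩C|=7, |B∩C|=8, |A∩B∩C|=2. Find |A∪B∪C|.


|A∪B∪C| = 44+47+51-21-7-8+2 = 108

|A∪B∪C| = 108


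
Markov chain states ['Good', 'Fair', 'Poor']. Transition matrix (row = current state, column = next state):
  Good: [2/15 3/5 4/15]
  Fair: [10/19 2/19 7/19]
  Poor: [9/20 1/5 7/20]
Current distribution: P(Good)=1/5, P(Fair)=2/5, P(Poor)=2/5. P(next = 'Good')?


P(next=Good) = Σᵢ P(now=i)×P(i→Good)
= 1/5×2/15 + 2/5×10/19 + 2/5×9/20
= 2/75 + 4/19 + 9/50 = 1189/2850

P = 1189/2850 ≈ 0.4172


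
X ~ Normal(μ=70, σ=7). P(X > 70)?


z = (70-70)/7 = 0.0
P(X > 70) = 1 - P(Z ≤ 0.0) = 1 - 0.5000 = 0.5000

P(X > 70) ≈ 0.5000


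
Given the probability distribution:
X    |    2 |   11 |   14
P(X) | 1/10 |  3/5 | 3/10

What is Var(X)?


E[X] = 11
E[X²] = 659/5
Var(X) = E[X²] - (E[X])² = 659/5 - 121 = 54/5

Var(X) = 54/5 ≈ 10.8000


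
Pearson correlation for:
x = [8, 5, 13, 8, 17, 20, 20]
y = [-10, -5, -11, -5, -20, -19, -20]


n=7, Σx=91, Σy=-90, Σxy=-1408, Σx²=1411, Σy²=1432
r = (7×(-1408) - 91×(-90))/√((7×1411 - 91²)(7×1432 - (-90)²))
= -1666/√(1596×1924) = -1666/√3070704 ≈ -1666/1752.3424 ≈ -0.9507

r ≈ -0.9507


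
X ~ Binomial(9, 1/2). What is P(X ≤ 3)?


P(X ≤ 3) = Σ P(X=i) for i=0..3
P(X=0) = 1/512
P(X=1) = 9/512
P(X=2) = 9/128
P(X=3) = 21/128
Sum = 65/256

P(X ≤ 3) = 65/256 ≈ 25.39%


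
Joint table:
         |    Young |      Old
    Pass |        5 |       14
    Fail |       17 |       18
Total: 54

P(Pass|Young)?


P(Pass|Young) = 5/(5+17) = 5/22

P = 5/22 ≈ 22.73%


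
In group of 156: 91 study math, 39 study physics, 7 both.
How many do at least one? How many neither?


|A∪B| = 91+39-7 = 123
Neither = 156-123 = 33

At least one: 123; Neither: 33


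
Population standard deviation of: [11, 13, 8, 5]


Mean = 37/4
  (11-37/4)²=49/16
  (13-37/4)²=225/16
  (8-37/4)²=25/16
  (5-37/4)²=289/16
Σ(x-μ)² = 147/4
σ² = (147/4)/4 = 147/16

σ = √(147/16) ≈ 3.0311


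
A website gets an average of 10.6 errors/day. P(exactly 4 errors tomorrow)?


Poisson(λ=10.6): P(X=4) = e^(-λ)×λ^k/k!
= e^(-10.6) × 10.6^4 / 4!
≈ 2.491600973e-05 × 12624.7696 / 24 ≈ 0.013107

P(X=4) ≈ 0.013107 ≈ 1.31%


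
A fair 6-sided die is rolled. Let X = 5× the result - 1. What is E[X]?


E[die] = (1+6)/2 = 7/2
E[X] = 5×7/2 - 1 = 33/2

E[X] = 33/2


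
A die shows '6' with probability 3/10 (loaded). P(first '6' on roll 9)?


Geometric: P(X=9) = (1-p)^(k-1)×p = (7/10)^8×3/10 = 17294403/1000000000

P(X=9) = 17294403/1000000000 ≈ 1.73%


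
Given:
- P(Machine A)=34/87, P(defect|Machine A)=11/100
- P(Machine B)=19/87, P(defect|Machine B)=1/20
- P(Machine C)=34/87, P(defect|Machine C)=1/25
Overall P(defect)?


P(B) = Σ P(B|Aᵢ)×P(Aᵢ)
  11/100×34/87 = 187/4350
  1/20×19/87 = 19/1740
  1/25×34/87 = 34/2175
Sum = 121/1740

P(defect) = 121/1740 ≈ 6.95%


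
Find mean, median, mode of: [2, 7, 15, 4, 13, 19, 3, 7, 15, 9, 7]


Sorted: [2, 3, 4, 7, 7, 7, 9, 13, 15, 15, 19]
Mean = 101/11
Median = 7
Freq: {2: 1, 7: 3, 15: 2, 4: 1, 13: 1, 19: 1, 3: 1, 9: 1}
Mode: [7]

Mean=101/11, Median=7, Mode=7


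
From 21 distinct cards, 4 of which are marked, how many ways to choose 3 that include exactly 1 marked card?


Choose 1 of the 4 marked cards and 2 of the other 17 cards:
C(4,1)×C(17,2) = 4×136 = 544

544


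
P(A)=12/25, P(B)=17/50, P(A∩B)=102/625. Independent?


P(A)×P(B) = 102/625
P(A∩B) = 102/625
Equal ✓ → Independent

Yes, independent


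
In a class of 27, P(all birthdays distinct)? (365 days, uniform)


P(all different) = Π(365-i)/365 for i=0..26
= (365/365)×(364/365)×...×(339/365)
= 0.373141

P ≈ 0.3731 ≈ 37.31%


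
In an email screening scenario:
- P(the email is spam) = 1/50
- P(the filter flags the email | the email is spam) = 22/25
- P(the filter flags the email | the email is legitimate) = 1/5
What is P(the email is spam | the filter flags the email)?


Using Bayes' theorem:
P(A|B) = P(B|A)·P(A) / P(B)

P(the filter flags the email) = 22/25 × 1/50 + 1/5 × 49/50
= 11/625 + 49/250 = 267/1250

P(the email is spam|the filter flags the email) = (11/625) / (267/1250) = 22/267

P(the email is spam|the filter flags the email) = 22/267 ≈ 8.24%


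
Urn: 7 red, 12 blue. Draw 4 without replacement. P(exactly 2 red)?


Hypergeometric: C(7,2)×C(12,2)/C(19,4)
= 21×66/3876 = 231/646

P(X=2) = 231/646 ≈ 35.76%


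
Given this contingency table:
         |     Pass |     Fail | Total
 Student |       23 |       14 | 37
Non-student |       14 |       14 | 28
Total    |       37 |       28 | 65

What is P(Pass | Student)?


P(Pass | Student) = 23/(23+14) = 23/37

P(Pass|Student) = 23/37 ≈ 62.16%


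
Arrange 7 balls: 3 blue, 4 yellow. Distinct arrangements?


7!/(3!×4!) = 35

35


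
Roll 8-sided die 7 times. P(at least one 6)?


P(no 6)^7 = (7/8)^7 = 823543/2097152
P(≥1) = 1 - 823543/2097152 = 1273609/2097152

P = 1273609/2097152 ≈ 60.73%


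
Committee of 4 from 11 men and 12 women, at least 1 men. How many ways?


Count by #men:
  1M,3W: C(11,1)×C(12,3)=2420
  2M,2W: C(11,2)×C(12,2)=3630
  3M,1W: C(11,3)×C(12,1)=1980
  4M,0W: C(11,4)×C(12,0)=330
Total = 8360

8360


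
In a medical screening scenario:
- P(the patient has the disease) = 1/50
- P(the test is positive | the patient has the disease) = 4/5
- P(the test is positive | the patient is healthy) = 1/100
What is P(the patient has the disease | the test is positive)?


Using Bayes' theorem:
P(A|B) = P(B|A)·P(A) / P(B)

P(the test is positive) = 4/5 × 1/50 + 1/100 × 49/50
= 2/125 + 49/5000 = 129/5000

P(the patient has the disease|the test is positive) = (2/125) / (129/5000) = 80/129

P(the patient has the disease|the test is positive) = 80/129 ≈ 62.02%


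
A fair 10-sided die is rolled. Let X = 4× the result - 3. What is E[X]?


E[die] = (1+10)/2 = 11/2
E[X] = 4×11/2 - 3 = 19

E[X] = 19


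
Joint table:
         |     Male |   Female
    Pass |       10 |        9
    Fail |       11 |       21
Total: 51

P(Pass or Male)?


P(Pass∨Male) = P(Pass) + P(Male) - P(Pass∧Male)
= (19 + 21 - 10)/51 = 30/51 = 10/17

P = 10/17 ≈ 58.82%


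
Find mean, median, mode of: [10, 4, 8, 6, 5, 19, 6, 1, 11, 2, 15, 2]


Sorted: [1, 2, 2, 4, 5, 6, 6, 8, 10, 11, 15, 19]
Mean = 89/12
Median = 6
Freq: {10: 1, 4: 1, 8: 1, 6: 2, 5: 1, 19: 1, 1: 1, 11: 1, 2: 2, 15: 1}
Mode: [2, 6]

Mean=89/12, Median=6, Mode=[2, 6]


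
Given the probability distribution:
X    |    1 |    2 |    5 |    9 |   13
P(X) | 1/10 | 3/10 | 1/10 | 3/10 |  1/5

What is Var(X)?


E[X] = 13/2
E[X²] = 619/10
Var(X) = E[X²] - (E[X])² = 619/10 - 169/4 = 393/20

Var(X) = 393/20 ≈ 19.6500
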